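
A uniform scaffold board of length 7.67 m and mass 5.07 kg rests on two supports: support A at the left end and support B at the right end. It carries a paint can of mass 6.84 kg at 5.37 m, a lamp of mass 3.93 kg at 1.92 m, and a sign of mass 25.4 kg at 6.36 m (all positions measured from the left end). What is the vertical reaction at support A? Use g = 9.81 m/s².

R_A ≈ 116 N

Take moments about support B.
Beam weight: 5.07 × 9.81 = 49.74 N down at 3.835 m → arm 3.835 m, τ = 49.74 × 3.835 = 190.8 N·m counterclockwise.
Paint can: 6.84 × 9.81 = 67.1 N down at 5.37 m → arm 2.3 m, τ = 67.1 × 2.3 = 154.3 N·m counterclockwise.
Lamp: 3.93 × 9.81 = 38.55 N down at 1.92 m → arm 5.75 m, τ = 38.55 × 5.75 = 221.7 N·m counterclockwise.
Sign: 25.4 × 9.81 = 249.2 N down at 6.36 m → arm 1.31 m, τ = 249.2 × 1.31 = 326.5 N·m counterclockwise.
Net load moment about support B = 893.3 N·m counterclockwise.
Reaction R at support A is upward at 0 m, arm 7.67 m → moment R × 7.67 clockwise.
Balancing moments: R × 7.67 = 893.3, giving R = 116 N.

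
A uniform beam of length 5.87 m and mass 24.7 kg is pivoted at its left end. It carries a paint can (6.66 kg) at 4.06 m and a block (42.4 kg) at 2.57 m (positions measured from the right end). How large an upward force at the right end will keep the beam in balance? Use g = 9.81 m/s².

Taking torques about the left end:
Beam weight: 24.7 × 9.81 = 242.3 N down at 2.935 m → arm 2.935 m, τ = 242.3 × 2.935 = 711.2 N·m clockwise.
Paint can: 6.66 × 9.81 = 65.33 N down at 4.06 m → arm 1.81 m, τ = 65.33 × 1.81 = 118.2 N·m clockwise.
Block: 42.4 × 9.81 = 415.9 N down at 2.57 m → arm 3.3 m, τ = 415.9 × 3.3 = 1372 N·m clockwise.
Net moment of the loads = 2201 N·m clockwise.
The upward force F acts at the right end, arm 5.87 m, giving F × 5.87 counterclockwise.
Setting net torque to zero: F × 5.87 = 2201 → F = 2201 / 5.87 = 375 N.

F ≈ 375 N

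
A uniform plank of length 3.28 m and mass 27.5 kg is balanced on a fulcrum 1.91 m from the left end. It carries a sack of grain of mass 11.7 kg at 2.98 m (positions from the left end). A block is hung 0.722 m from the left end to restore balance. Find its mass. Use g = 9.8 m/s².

About the fulcrum (at 1.91 m from the left end):
Beam weight: 27.5 × 9.8 = 269.5 N down at 1.64 m → arm 0.27 m, τ = 269.5 × 0.27 = 72.77 N·m counterclockwise.
Sack of grain: 11.7 × 9.8 = 114.7 N down at 2.98 m → arm 1.07 m, τ = 114.7 × 1.07 = 122.7 N·m clockwise.
Net moment of known loads = 49.93 N·m clockwise.
An unknown mass m at 0.722 m has arm 1.188 m; its moment is m·g·1.188 counterclockwise.
Στ = 0 ⇒ m × 9.8 × 1.188 = 49.93 ⇒ m = 49.93 / (9.8 × 1.188) = 4.29 kg.

m ≈ 4.29 kg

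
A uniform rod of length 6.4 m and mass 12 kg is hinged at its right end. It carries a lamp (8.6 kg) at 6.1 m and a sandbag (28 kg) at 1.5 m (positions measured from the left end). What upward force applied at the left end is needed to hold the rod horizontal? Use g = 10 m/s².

F ≈ 278 N

Choose the right end as the axis so the unknown pivot reaction has zero arm there.
Beam weight: 12 × 10 = 120 N down at 3.2 m → arm 3.2 m, τ = 120 × 3.2 = 384 N·m counterclockwise.
Lamp: 8.6 × 10 = 86 N down at 6.1 m → arm 0.3 m, τ = 86 × 0.3 = 25.8 N·m counterclockwise.
Sandbag: 28 × 10 = 280 N down at 1.5 m → arm 4.9 m, τ = 280 × 4.9 = 1372 N·m counterclockwise.
Net moment of the loads = 1782 N·m counterclockwise.
The upward force F acts at the left end, arm 6.4 m, giving F × 6.4 clockwise.
For rotational equilibrium, F × 6.4 = 1782, so F = 1782 / 6.4 = 278 N.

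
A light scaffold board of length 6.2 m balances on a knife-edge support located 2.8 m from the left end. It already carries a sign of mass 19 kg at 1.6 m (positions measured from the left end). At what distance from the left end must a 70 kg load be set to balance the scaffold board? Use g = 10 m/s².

x ≈ 3.13 m from the left end

Choose the knife-edge support (at 2.8 m from the left end) as the axis so the support reaction has zero arm there.
Sign: 19 × 10 = 190 N down at 1.6 m → arm 1.2 m, τ = 190 × 1.2 = 228 N·m counterclockwise.
Net moment of existing loads = 228 N·m counterclockwise.
The load weighs 70 × 10 = 700 N and must supply an equal clockwise moment, so its lever arm about the knife-edge support is 228 / 700 = 0.326 m.
That puts it at 2.8 + 0.326 = 3.13 m from the left end.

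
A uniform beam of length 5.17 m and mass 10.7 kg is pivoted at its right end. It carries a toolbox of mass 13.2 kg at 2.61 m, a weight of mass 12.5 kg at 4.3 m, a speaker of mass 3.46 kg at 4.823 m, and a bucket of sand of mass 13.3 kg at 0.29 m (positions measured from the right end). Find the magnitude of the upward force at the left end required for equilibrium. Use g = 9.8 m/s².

Taking torques about the right end:
Beam weight: 10.7 × 9.8 = 104.9 N down at 2.585 m → arm 2.585 m, τ = 104.9 × 2.585 = 271.2 N·m counterclockwise.
Toolbox: 13.2 × 9.8 = 129.4 N down at 2.61 m → arm 2.61 m, τ = 129.4 × 2.61 = 337.7 N·m counterclockwise.
Weight: 12.5 × 9.8 = 122.5 N down at 4.3 m → arm 4.3 m, τ = 122.5 × 4.3 = 526.8 N·m counterclockwise.
Speaker: 3.46 × 9.8 = 33.91 N down at 4.823 m → arm 4.823 m, τ = 33.91 × 4.823 = 163.5 N·m counterclockwise.
Bucket of sand: 13.3 × 9.8 = 130.3 N down at 0.29 m → arm 0.29 m, τ = 130.3 × 0.29 = 37.79 N·m counterclockwise.
Net moment of the loads = 1337 N·m counterclockwise.
The upward force F acts at the left end, arm 5.17 m, giving F × 5.17 clockwise.
Balancing moments: F × 5.17 = 1337, giving F = 1337 / 5.17 = 259 N.

F ≈ 259 N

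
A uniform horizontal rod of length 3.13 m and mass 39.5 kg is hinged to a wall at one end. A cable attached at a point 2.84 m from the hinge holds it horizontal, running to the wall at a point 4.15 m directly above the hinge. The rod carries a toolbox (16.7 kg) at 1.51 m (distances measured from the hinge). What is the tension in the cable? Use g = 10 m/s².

T ≈ 371 N

Taking torques about the hinge:
Beam weight: 39.5 × 10 = 395 N down at 1.565 m → arm 1.565 m, τ = 395 × 1.565 = 618.2 N·m clockwise.
Toolbox: 16.7 × 10 = 167 N down at 1.51 m → arm 1.51 m, τ = 167 × 1.51 = 252.2 N·m clockwise.
Total clockwise load moment = 870.4 N·m.
The cable tension T acts at 2.84 m; only its component perpendicular to the rod, T sinθ, produces torque. sinθ = h/√(h²+d²) = 4.15/√(4.15²+2.84²) = 0.8253.
Στ = 0 ⇒ T × 2.84 × 0.8253 = 870.4 ⇒ T = 870.4 / 2.344 = 371 N.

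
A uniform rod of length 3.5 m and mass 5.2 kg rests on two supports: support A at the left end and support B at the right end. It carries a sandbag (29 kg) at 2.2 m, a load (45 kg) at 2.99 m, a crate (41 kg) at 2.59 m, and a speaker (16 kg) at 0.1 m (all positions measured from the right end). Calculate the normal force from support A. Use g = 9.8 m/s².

Choose support B as the axis so its reaction then has zero moment arm.
Beam weight: 5.2 × 9.8 = 50.96 N down at 1.75 m → arm 1.75 m, τ = 50.96 × 1.75 = 89.18 N·m counterclockwise.
Sandbag: 29 × 9.8 = 284.2 N down at 2.2 m → arm 2.2 m, τ = 284.2 × 2.2 = 625.2 N·m counterclockwise.
Load: 45 × 9.8 = 441 N down at 2.99 m → arm 2.99 m, τ = 441 × 2.99 = 1319 N·m counterclockwise.
Crate: 41 × 9.8 = 401.8 N down at 2.59 m → arm 2.59 m, τ = 401.8 × 2.59 = 1041 N·m counterclockwise.
Speaker: 16 × 9.8 = 156.8 N down at 0.1 m → arm 0.1 m, τ = 156.8 × 0.1 = 15.68 N·m counterclockwise.
Net load moment about support B = 3090 N·m counterclockwise.
Reaction R at support A is upward at 3.5 m, arm 3.5 m → moment R × 3.5 clockwise.
Στ = 0 ⇒ R × 3.5 = 3090 ⇒ R = 883 N.

R_A ≈ 883 N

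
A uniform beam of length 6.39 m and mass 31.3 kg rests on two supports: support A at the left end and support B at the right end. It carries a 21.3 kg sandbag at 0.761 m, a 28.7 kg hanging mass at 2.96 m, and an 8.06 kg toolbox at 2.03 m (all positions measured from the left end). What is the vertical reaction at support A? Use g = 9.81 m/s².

Taking torques about support B:
Beam weight: 31.3 × 9.81 = 307.1 N down at 3.195 m → arm 3.195 m, τ = 307.1 × 3.195 = 981.2 N·m counterclockwise.
Sandbag: 21.3 × 9.81 = 209 N down at 0.761 m → arm 5.629 m, τ = 209 × 5.629 = 1176 N·m counterclockwise.
Hanging mass: 28.7 × 9.81 = 281.5 N down at 2.96 m → arm 3.43 m, τ = 281.5 × 3.43 = 965.5 N·m counterclockwise.
Toolbox: 8.06 × 9.81 = 79.07 N down at 2.03 m → arm 4.36 m, τ = 79.07 × 4.36 = 344.7 N·m counterclockwise.
Net load moment about support B = 3467 N·m counterclockwise.
Reaction R at support A is upward at 0 m, arm 6.39 m → moment R × 6.39 clockwise.
Setting net torque to zero: R × 6.39 = 3467 → R = 543 N.

R_A ≈ 543 N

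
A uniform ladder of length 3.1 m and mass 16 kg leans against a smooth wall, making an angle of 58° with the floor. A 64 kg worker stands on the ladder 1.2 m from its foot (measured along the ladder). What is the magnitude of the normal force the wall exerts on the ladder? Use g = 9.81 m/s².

N_wall ≈ 201 N

Choose the foot of the ladder as the axis so the floor normal and friction both act there and drop out.
Ladder weight 16×9.81 = 157 N acts at 1.55 m along the ladder; its horizontal arm is 1.55·cos58° = 0.8214 m → τ = 129 N·m clockwise.
Worker: 64×9.81 = 627.8 N at 1.2 m → arm 0.6359 m → τ = 399.2 N·m clockwise.
Wall normal N acts horizontally at the top; its moment arm is the height L sinθ = 3.1·sin58° = 2.629 m, counterclockwise.
Setting net torque to zero: N × 2.629 = 528.2 → N = 201 N.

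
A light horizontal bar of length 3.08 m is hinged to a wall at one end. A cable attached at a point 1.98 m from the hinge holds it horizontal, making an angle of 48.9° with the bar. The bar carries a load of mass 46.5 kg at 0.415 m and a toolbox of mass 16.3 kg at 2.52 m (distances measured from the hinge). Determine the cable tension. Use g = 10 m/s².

Sum moments about the hinge (the unknown hinge reaction has zero arm there).
Load: 46.5 × 10 = 465 N down at 0.415 m → arm 0.415 m, τ = 465 × 0.415 = 193 N·m clockwise.
Toolbox: 16.3 × 10 = 163 N down at 2.52 m → arm 2.52 m, τ = 163 × 2.52 = 410.8 N·m clockwise.
Total clockwise load moment = 603.8 N·m.
The cable tension T acts at 1.98 m; only its component perpendicular to the bar, T sinθ, produces torque. sin 48.9° = 0.7536.
Balancing moments: T × 1.98 × 0.7536 = 603.8, giving T = 603.8 / 1.492 = 405 N.

T ≈ 405 N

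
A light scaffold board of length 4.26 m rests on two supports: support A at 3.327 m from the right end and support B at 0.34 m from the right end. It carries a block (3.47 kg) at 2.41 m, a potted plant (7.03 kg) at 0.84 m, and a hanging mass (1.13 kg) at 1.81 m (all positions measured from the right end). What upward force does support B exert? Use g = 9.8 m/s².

Taking torques about support A:
Block: 3.47 × 9.8 = 34.01 N down at 2.41 m → arm 0.917 m, τ = 34.01 × 0.917 = 31.19 N·m clockwise.
Potted plant: 7.03 × 9.8 = 68.89 N down at 0.84 m → arm 2.487 m, τ = 68.89 × 2.487 = 171.3 N·m clockwise.
Hanging mass: 1.13 × 9.8 = 11.07 N down at 1.81 m → arm 1.517 m, τ = 11.07 × 1.517 = 16.79 N·m clockwise.
Net load moment about support A = 219.3 N·m clockwise.
Reaction R at support B is upward at 0.34 m, arm 2.987 m → moment R × 2.987 counterclockwise.
Στ = 0 ⇒ R × 2.987 = 219.3 ⇒ R = 73.4 N.

R_B ≈ 73.4 N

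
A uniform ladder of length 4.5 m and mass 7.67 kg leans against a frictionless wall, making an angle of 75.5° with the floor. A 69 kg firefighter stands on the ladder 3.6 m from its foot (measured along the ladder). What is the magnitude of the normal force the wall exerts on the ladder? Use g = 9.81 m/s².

N_wall ≈ 150 N

Sum moments about the foot of the ladder (the floor normal and friction both act there and drop out).
Ladder weight 7.67×9.81 = 75.24 N acts at 2.25 m along the ladder; its horizontal arm is 2.25·cos75.5° = 0.5634 m → τ = 42.39 N·m clockwise.
Firefighter: 69×9.81 = 676.9 N at 3.6 m → arm 0.9014 m → τ = 610.2 N·m clockwise.
Wall normal N acts horizontally at the top; its moment arm is the height L sinθ = 4.5·sin75.5° = 4.357 m, counterclockwise.
Setting net torque to zero: N × 4.357 = 652.6 → N = 150 N.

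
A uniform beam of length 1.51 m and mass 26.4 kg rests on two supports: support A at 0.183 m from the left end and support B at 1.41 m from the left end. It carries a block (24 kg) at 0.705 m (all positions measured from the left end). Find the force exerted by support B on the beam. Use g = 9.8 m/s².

R_B ≈ 221 N

Sum moments about support A (its reaction then has zero moment arm).
Beam weight: 26.4 × 9.8 = 258.7 N down at 0.755 m → arm 0.572 m, τ = 258.7 × 0.572 = 148 N·m clockwise.
Block: 24 × 9.8 = 235.2 N down at 0.705 m → arm 0.522 m, τ = 235.2 × 0.522 = 122.8 N·m clockwise.
Net load moment about support A = 270.8 N·m clockwise.
Reaction R at support B is upward at 1.41 m, arm 1.227 m → moment R × 1.227 counterclockwise.
Balancing moments: R × 1.227 = 270.8, giving R = 221 N.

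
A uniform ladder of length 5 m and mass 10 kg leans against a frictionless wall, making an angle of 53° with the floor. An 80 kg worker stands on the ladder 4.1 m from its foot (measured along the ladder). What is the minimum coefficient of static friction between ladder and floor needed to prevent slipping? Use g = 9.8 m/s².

About the foot of the ladder:
Ladder weight 10×9.8 = 98 N acts at 2.5 m along the ladder; its horizontal arm is 2.5·cos53° = 1.505 m → τ = 147.5 N·m clockwise.
Worker: 80×9.8 = 784 N at 4.1 m → arm 2.467 m → τ = 1934 N·m clockwise.
Wall normal N acts horizontally at the top; its moment arm is the height L sinθ = 5·sin53° = 3.993 m, counterclockwise.
Balancing moments: N × 3.993 = 2082, giving N = 521.4 N.
ΣFx = 0 ⇒ f = N_wall = 521.4 N. ΣFy = 0 ⇒ N_floor = 882 N.
μ_min = f / N_floor = 521.4 / 882 = 0.591.

μ_min ≈ 0.591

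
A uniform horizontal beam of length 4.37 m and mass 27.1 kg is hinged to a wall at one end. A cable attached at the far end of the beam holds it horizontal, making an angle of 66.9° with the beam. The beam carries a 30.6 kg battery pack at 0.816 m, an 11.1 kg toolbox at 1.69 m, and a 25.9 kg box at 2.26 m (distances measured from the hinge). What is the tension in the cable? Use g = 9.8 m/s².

Sum moments about the hinge (the unknown hinge reaction has zero arm there).
Beam weight: 27.1 × 9.8 = 265.6 N down at 2.185 m → arm 2.185 m, τ = 265.6 × 2.185 = 580.3 N·m clockwise.
Battery pack: 30.6 × 9.8 = 299.9 N down at 0.816 m → arm 0.816 m, τ = 299.9 × 0.816 = 244.7 N·m clockwise.
Toolbox: 11.1 × 9.8 = 108.8 N down at 1.69 m → arm 1.69 m, τ = 108.8 × 1.69 = 183.9 N·m clockwise.
Box: 25.9 × 9.8 = 253.8 N down at 2.26 m → arm 2.26 m, τ = 253.8 × 2.26 = 573.6 N·m clockwise.
Total clockwise load moment = 1582 N·m.
The cable tension T acts at 4.37 m; only its component perpendicular to the beam, T sinθ, produces torque. sin 66.9° = 0.9198.
For rotational equilibrium, T × 4.37 × 0.9198 = 1582, so T = 1582 / 4.02 = 394 N.

T ≈ 394 N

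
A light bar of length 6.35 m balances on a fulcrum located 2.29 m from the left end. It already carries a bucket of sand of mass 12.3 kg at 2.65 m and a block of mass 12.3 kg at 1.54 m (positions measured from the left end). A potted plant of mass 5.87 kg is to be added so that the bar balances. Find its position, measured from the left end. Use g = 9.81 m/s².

Take moments about the fulcrum (at 2.29 m from the left end).
Bucket of sand: 12.3 × 9.81 = 120.7 N down at 2.65 m → arm 0.36 m, τ = 120.7 × 0.36 = 43.45 N·m clockwise.
Block: 12.3 × 9.81 = 120.7 N down at 1.54 m → arm 0.75 m, τ = 120.7 × 0.75 = 90.53 N·m counterclockwise.
Net moment of existing loads = 47.08 N·m counterclockwise.
The potted plant weighs 5.87 × 9.81 = 57.58 N and must supply an equal clockwise moment, so its lever arm about the fulcrum is 47.08 / 57.58 = 0.818 m.
That puts it at 2.29 + 0.818 = 3.11 m from the left end.

x ≈ 3.11 m from the left end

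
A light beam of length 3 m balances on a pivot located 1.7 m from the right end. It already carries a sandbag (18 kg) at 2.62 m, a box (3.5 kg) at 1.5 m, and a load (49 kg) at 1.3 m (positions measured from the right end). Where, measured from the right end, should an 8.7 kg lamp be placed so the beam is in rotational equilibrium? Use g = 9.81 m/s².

Sum moments about the pivot (at 1.7 m from the right end) (the support reaction has zero arm there).
Sandbag: 18 × 9.81 = 176.6 N down at 2.62 m → arm 0.92 m, τ = 176.6 × 0.92 = 162.5 N·m counterclockwise.
Box: 3.5 × 9.81 = 34.34 N down at 1.5 m → arm 0.2 m, τ = 34.34 × 0.2 = 6.868 N·m clockwise.
Load: 49 × 9.81 = 480.7 N down at 1.3 m → arm 0.4 m, τ = 480.7 × 0.4 = 192.3 N·m clockwise.
Net moment of existing loads = 36.67 N·m clockwise.
The lamp weighs 8.7 × 9.81 = 85.35 N and must supply an equal counterclockwise moment, so its lever arm about the pivot is 36.67 / 85.35 = 0.43 m.
That puts it at 1.7 + 0.43 = 2.13 m from the right end.

x ≈ 2.13 m from the right end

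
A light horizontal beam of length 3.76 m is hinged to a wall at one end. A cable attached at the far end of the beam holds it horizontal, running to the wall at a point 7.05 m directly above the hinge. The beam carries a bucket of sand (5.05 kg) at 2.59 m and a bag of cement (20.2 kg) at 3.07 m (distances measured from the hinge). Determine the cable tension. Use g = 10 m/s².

Sum moments about the hinge (the unknown hinge reaction has zero arm there).
Bucket of sand: 5.05 × 10 = 50.5 N down at 2.59 m → arm 2.59 m, τ = 50.5 × 2.59 = 130.8 N·m clockwise.
Bag of cement: 20.2 × 10 = 202 N down at 3.07 m → arm 3.07 m, τ = 202 × 3.07 = 620.1 N·m clockwise.
Total clockwise load moment = 750.9 N·m.
The cable tension T acts at 3.76 m; only its component perpendicular to the beam, T sinθ, produces torque. sinθ = h/√(h²+d²) = 7.05/√(7.05²+3.76²) = 0.8824.
Στ = 0 ⇒ T × 3.76 × 0.8824 = 750.9 ⇒ T = 750.9 / 3.318 = 226 N.

T ≈ 226 N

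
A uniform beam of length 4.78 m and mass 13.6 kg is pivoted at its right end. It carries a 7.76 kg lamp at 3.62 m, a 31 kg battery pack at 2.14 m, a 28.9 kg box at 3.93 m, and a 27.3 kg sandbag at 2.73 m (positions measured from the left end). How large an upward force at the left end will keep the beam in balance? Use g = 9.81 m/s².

Taking torques about the right end:
Beam weight: 13.6 × 9.81 = 133.4 N down at 2.39 m → arm 2.39 m, τ = 133.4 × 2.39 = 318.8 N·m counterclockwise.
Lamp: 7.76 × 9.81 = 76.13 N down at 3.62 m → arm 1.16 m, τ = 76.13 × 1.16 = 88.31 N·m counterclockwise.
Battery pack: 31 × 9.81 = 304.1 N down at 2.14 m → arm 2.64 m, τ = 304.1 × 2.64 = 802.8 N·m counterclockwise.
Box: 28.9 × 9.81 = 283.5 N down at 3.93 m → arm 0.85 m, τ = 283.5 × 0.85 = 241 N·m counterclockwise.
Sandbag: 27.3 × 9.81 = 267.8 N down at 2.73 m → arm 2.05 m, τ = 267.8 × 2.05 = 549 N·m counterclockwise.
Net moment of the loads = 2000 N·m counterclockwise.
The upward force F acts at the left end, arm 4.78 m, giving F × 4.78 clockwise.
Setting net torque to zero: F × 4.78 = 2000 → F = 2000 / 4.78 = 418 N.

F ≈ 418 N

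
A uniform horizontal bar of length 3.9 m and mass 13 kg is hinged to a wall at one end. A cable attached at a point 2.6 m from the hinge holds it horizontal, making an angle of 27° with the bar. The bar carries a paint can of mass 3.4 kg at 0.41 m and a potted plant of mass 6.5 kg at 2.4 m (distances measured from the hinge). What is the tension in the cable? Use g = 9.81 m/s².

T ≈ 352 N

Take moments about the hinge.
Beam weight: 13 × 9.81 = 127.5 N down at 1.95 m → arm 1.95 m, τ = 127.5 × 1.95 = 248.6 N·m clockwise.
Paint can: 3.4 × 9.81 = 33.35 N down at 0.41 m → arm 0.41 m, τ = 33.35 × 0.41 = 13.67 N·m clockwise.
Potted plant: 6.5 × 9.81 = 63.77 N down at 2.4 m → arm 2.4 m, τ = 63.77 × 2.4 = 153 N·m clockwise.
Total clockwise load moment = 415.3 N·m.
The cable tension T acts at 2.6 m; only its component perpendicular to the bar, T sinθ, produces torque. sin 27° = 0.454.
Balancing moments: T × 2.6 × 0.454 = 415.3, giving T = 415.3 / 1.18 = 352 N.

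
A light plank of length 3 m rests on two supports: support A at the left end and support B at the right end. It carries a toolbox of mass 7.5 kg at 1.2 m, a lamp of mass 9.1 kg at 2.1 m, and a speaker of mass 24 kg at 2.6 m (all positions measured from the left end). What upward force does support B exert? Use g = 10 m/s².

Choose support A as the axis so its reaction then has zero moment arm.
Toolbox: 7.5 × 10 = 75 N down at 1.2 m → arm 1.2 m, τ = 75 × 1.2 = 90 N·m clockwise.
Lamp: 9.1 × 10 = 91 N down at 2.1 m → arm 2.1 m, τ = 91 × 2.1 = 191.1 N·m clockwise.
Speaker: 24 × 10 = 240 N down at 2.6 m → arm 2.6 m, τ = 240 × 2.6 = 624 N·m clockwise.
Net load moment about support A = 905.1 N·m clockwise.
Reaction R at support B is upward at 3 m, arm 3 m → moment R × 3 counterclockwise.
For rotational equilibrium, R × 3 = 905.1, so R = 302 N.

R_B ≈ 302 N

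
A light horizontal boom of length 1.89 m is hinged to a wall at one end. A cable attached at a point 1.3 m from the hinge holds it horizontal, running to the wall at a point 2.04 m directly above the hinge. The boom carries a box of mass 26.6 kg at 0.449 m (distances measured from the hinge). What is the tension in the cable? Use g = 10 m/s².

Taking torques about the hinge:
Box: 26.6 × 10 = 266 N down at 0.449 m → arm 0.449 m, τ = 266 × 0.449 = 119.4 N·m clockwise.
Total clockwise load moment = 119.4 N·m.
The cable tension T acts at 1.3 m; only its component perpendicular to the boom, T sinθ, produces torque. sinθ = h/√(h²+d²) = 2.04/√(2.04²+1.3²) = 0.8433.
Στ = 0 ⇒ T × 1.3 × 0.8433 = 119.4 ⇒ T = 119.4 / 1.096 = 109 N.

T ≈ 109 N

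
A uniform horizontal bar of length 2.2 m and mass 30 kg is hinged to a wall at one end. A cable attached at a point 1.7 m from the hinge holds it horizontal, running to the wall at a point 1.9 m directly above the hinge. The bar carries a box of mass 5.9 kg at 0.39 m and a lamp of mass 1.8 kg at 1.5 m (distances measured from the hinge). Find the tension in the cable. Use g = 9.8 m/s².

Choose the hinge as the axis so the unknown hinge reaction has zero arm there.
Beam weight: 30 × 9.8 = 294 N down at 1.1 m → arm 1.1 m, τ = 294 × 1.1 = 323.4 N·m clockwise.
Box: 5.9 × 9.8 = 57.82 N down at 0.39 m → arm 0.39 m, τ = 57.82 × 0.39 = 22.55 N·m clockwise.
Lamp: 1.8 × 9.8 = 17.64 N down at 1.5 m → arm 1.5 m, τ = 17.64 × 1.5 = 26.46 N·m clockwise.
Total clockwise load moment = 372.4 N·m.
The cable tension T acts at 1.7 m; only its component perpendicular to the bar, T sinθ, produces torque. sinθ = h/√(h²+d²) = 1.9/√(1.9²+1.7²) = 0.7452.
Setting net torque to zero: T × 1.7 × 0.7452 = 372.4 → T = 372.4 / 1.267 = 294 N.

T ≈ 294 N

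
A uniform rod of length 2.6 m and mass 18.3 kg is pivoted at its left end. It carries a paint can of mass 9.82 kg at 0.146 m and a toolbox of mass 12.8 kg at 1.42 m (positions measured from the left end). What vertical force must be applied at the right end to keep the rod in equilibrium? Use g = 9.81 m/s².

F ≈ 164 N

Take moments about the left end.
Beam weight: 18.3 × 9.81 = 179.5 N down at 1.3 m → arm 1.3 m, τ = 179.5 × 1.3 = 233.3 N·m clockwise.
Paint can: 9.82 × 9.81 = 96.33 N down at 0.146 m → arm 0.146 m, τ = 96.33 × 0.146 = 14.06 N·m clockwise.
Toolbox: 12.8 × 9.81 = 125.6 N down at 1.42 m → arm 1.42 m, τ = 125.6 × 1.42 = 178.4 N·m clockwise.
Net moment of the loads = 425.8 N·m clockwise.
The upward force F acts at the right end, arm 2.6 m, giving F × 2.6 counterclockwise.
Balancing moments: F × 2.6 = 425.8, giving F = 425.8 / 2.6 = 164 N.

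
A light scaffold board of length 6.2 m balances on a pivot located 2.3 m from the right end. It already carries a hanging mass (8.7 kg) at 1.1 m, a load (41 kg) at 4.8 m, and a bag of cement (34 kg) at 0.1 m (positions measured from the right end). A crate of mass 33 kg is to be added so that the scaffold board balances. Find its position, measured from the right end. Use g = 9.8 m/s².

Sum moments about the pivot (at 2.3 m from the right end) (the support reaction has zero arm there).
Hanging mass: 8.7 × 9.8 = 85.26 N down at 1.1 m → arm 1.2 m, τ = 85.26 × 1.2 = 102.3 N·m clockwise.
Load: 41 × 9.8 = 401.8 N down at 4.8 m → arm 2.5 m, τ = 401.8 × 2.5 = 1004 N·m counterclockwise.
Bag of cement: 34 × 9.8 = 333.2 N down at 0.1 m → arm 2.2 m, τ = 333.2 × 2.2 = 733 N·m clockwise.
Net moment of existing loads = 168.7 N·m counterclockwise.
The crate weighs 33 × 9.8 = 323.4 N and must supply an equal clockwise moment, so its lever arm about the pivot is 168.7 / 323.4 = 0.522 m.
That puts it at 2.3 − 0.522 = 1.78 m from the right end.

x ≈ 1.78 m from the right end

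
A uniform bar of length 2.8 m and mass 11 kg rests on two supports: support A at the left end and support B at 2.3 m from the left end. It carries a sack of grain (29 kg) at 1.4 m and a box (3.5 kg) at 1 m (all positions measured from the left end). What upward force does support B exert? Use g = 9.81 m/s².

Sum moments about support A (its reaction then has zero moment arm).
Beam weight: 11 × 9.81 = 107.9 N down at 1.4 m → arm 1.4 m, τ = 107.9 × 1.4 = 151.1 N·m clockwise.
Sack of grain: 29 × 9.81 = 284.5 N down at 1.4 m → arm 1.4 m, τ = 284.5 × 1.4 = 398.3 N·m clockwise.
Box: 3.5 × 9.81 = 34.34 N down at 1 m → arm 1 m, τ = 34.34 × 1 = 34.34 N·m clockwise.
Net load moment about support A = 583.7 N·m clockwise.
Reaction R at support B is upward at 2.3 m, arm 2.3 m → moment R × 2.3 counterclockwise.
Στ = 0 ⇒ R × 2.3 = 583.7 ⇒ R = 254 N.

R_B ≈ 254 N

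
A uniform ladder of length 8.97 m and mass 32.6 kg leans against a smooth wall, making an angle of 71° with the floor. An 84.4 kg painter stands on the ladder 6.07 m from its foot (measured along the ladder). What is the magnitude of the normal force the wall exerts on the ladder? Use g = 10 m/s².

Sum moments about the foot of the ladder (the floor normal and friction both act there and drop out).
Ladder weight 32.6×10 = 326 N acts at 4.485 m along the ladder; its horizontal arm is 4.485·cos71° = 1.46 m → τ = 476 N·m clockwise.
Painter: 84.4×10 = 844 N at 6.07 m → arm 1.976 m → τ = 1668 N·m clockwise.
Wall normal N acts horizontally at the top; its moment arm is the height L sinθ = 8.97·sin71° = 8.481 m, counterclockwise.
For rotational equilibrium, N × 8.481 = 2144, so N = 253 N.

N_wall ≈ 253 N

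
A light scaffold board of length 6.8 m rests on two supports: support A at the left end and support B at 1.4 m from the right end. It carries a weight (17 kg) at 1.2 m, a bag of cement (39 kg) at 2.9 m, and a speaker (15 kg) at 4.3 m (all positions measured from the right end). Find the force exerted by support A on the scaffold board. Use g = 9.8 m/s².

Taking torques about support B:
Weight: 17 × 9.8 = 166.6 N down at 1.2 m → arm 0.2 m, τ = 166.6 × 0.2 = 33.32 N·m clockwise.
Bag of cement: 39 × 9.8 = 382.2 N down at 2.9 m → arm 1.5 m, τ = 382.2 × 1.5 = 573.3 N·m counterclockwise.
Speaker: 15 × 9.8 = 147 N down at 4.3 m → arm 2.9 m, τ = 147 × 2.9 = 426.3 N·m counterclockwise.
Net load moment about support B = 966.3 N·m counterclockwise.
Reaction R at support A is upward at 6.8 m, arm 5.4 m → moment R × 5.4 clockwise.
For rotational equilibrium, R × 5.4 = 966.3, so R = 179 N.

R_A ≈ 179 N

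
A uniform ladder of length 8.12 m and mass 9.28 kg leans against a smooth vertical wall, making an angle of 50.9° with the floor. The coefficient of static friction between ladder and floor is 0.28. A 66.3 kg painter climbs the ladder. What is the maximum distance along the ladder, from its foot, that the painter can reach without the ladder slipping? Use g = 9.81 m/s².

d ≈ 2.62 m

Choose the foot of the ladder as the axis so the floor normal and friction both act there and drop out.
Ladder weight 9.28×9.81 = 91.04 N acts at 4.06 m along the ladder; its horizontal arm is 4.06·cos50.9° = 2.561 m → τ = 233.2 N·m clockwise.
Painter weight 66.3×9.81 = 650.4 N at distance d → arm d·cos50.9° → τ = 650.4·d·0.6307 clockwise.
Wall normal N at the top has arm L sinθ = 6.301 m counterclockwise, so Στ = 0 gives N·6.301 = 233.2 + 410.2·d.
ΣFy = 0 ⇒ N_floor = 741.4 N, so the maximum friction is μ_s·N_floor = 0.28×741.4 = 207.6 N. ΣFx = 0 ⇒ N_wall = f, so at the slipping point N = 207.6 N.
Substituting: 207.6×6.301 = 233.2 + 410.2·d ⇒ d = (1308 − 233.2) / 410.2 = 2.62 m.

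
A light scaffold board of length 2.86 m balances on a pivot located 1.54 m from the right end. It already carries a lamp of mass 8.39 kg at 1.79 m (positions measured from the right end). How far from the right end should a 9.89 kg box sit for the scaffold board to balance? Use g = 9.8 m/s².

Taking torques about the pivot (at 1.54 m from the right end):
Lamp: 8.39 × 9.8 = 82.22 N down at 1.79 m → arm 0.25 m, τ = 82.22 × 0.25 = 20.55 N·m counterclockwise.
Net moment of existing loads = 20.55 N·m counterclockwise.
The box weighs 9.89 × 9.8 = 96.92 N and must supply an equal clockwise moment, so its lever arm about the pivot is 20.55 / 96.92 = 0.212 m.
That puts it at 1.54 − 0.212 = 1.33 m from the right end.

x ≈ 1.33 m from the right end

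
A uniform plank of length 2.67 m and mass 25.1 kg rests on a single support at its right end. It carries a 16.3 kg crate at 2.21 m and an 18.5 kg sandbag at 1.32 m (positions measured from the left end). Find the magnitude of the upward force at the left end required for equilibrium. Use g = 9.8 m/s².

About the right end:
Beam weight: 25.1 × 9.8 = 246 N down at 1.335 m → arm 1.335 m, τ = 246 × 1.335 = 328.4 N·m counterclockwise.
Crate: 16.3 × 9.8 = 159.7 N down at 2.21 m → arm 0.46 m, τ = 159.7 × 0.46 = 73.46 N·m counterclockwise.
Sandbag: 18.5 × 9.8 = 181.3 N down at 1.32 m → arm 1.35 m, τ = 181.3 × 1.35 = 244.8 N·m counterclockwise.
Net moment of the loads = 646.7 N·m counterclockwise.
The upward force F acts at the left end, arm 2.67 m, giving F × 2.67 clockwise.
Balancing moments: F × 2.67 = 646.7, giving F = 646.7 / 2.67 = 242 N.

F ≈ 242 N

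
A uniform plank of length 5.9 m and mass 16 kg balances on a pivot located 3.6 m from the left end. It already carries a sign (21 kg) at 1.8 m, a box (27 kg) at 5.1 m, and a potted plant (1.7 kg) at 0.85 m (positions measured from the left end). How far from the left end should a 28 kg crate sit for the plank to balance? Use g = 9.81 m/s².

Choose the pivot (at 3.6 m from the left end) as the axis so the support reaction has zero arm there.
Beam weight: 16 × 9.81 = 157 N down at 2.95 m → arm 0.65 m, τ = 157 × 0.65 = 102 N·m counterclockwise.
Sign: 21 × 9.81 = 206 N down at 1.8 m → arm 1.8 m, τ = 206 × 1.8 = 370.8 N·m counterclockwise.
Box: 27 × 9.81 = 264.9 N down at 5.1 m → arm 1.5 m, τ = 264.9 × 1.5 = 397.3 N·m clockwise.
Potted plant: 1.7 × 9.81 = 16.68 N down at 0.85 m → arm 2.75 m, τ = 16.68 × 2.75 = 45.87 N·m counterclockwise.
Net moment of existing loads = 121.4 N·m counterclockwise.
The crate weighs 28 × 9.81 = 274.7 N and must supply an equal clockwise moment, so its lever arm about the pivot is 121.4 / 274.7 = 0.442 m.
That puts it at 3.6 + 0.442 = 4.04 m from the left end.

x ≈ 4.04 m from the left end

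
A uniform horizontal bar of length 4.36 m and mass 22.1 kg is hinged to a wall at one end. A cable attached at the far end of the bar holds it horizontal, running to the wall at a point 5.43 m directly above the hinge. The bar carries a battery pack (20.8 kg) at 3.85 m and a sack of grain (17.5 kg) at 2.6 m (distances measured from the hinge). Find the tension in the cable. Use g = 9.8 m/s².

T ≈ 501 N

Taking torques about the hinge:
Beam weight: 22.1 × 9.8 = 216.6 N down at 2.18 m → arm 2.18 m, τ = 216.6 × 2.18 = 472.2 N·m clockwise.
Battery pack: 20.8 × 9.8 = 203.8 N down at 3.85 m → arm 3.85 m, τ = 203.8 × 3.85 = 784.6 N·m clockwise.
Sack of grain: 17.5 × 9.8 = 171.5 N down at 2.6 m → arm 2.6 m, τ = 171.5 × 2.6 = 445.9 N·m clockwise.
Total clockwise load moment = 1703 N·m.
The cable tension T acts at 4.36 m; only its component perpendicular to the bar, T sinθ, produces torque. sinθ = h/√(h²+d²) = 5.43/√(5.43²+4.36²) = 0.7797.
Setting net torque to zero: T × 4.36 × 0.7797 = 1703 → T = 1703 / 3.399 = 501 N.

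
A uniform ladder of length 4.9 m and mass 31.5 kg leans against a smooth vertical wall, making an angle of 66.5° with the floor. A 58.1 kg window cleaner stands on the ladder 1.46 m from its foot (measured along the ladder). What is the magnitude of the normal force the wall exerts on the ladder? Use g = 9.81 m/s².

About the foot of the ladder:
Ladder weight 31.5×9.81 = 309 N acts at 2.45 m along the ladder; its horizontal arm is 2.45·cos66.5° = 0.9769 m → τ = 301.9 N·m clockwise.
Window cleaner: 58.1×9.81 = 570 N at 1.46 m → arm 0.5822 m → τ = 331.9 N·m clockwise.
Wall normal N acts horizontally at the top; its moment arm is the height L sinθ = 4.9·sin66.5° = 4.494 m, counterclockwise.
Στ = 0 ⇒ N × 4.494 = 633.8 ⇒ N = 141 N.

N_wall ≈ 141 N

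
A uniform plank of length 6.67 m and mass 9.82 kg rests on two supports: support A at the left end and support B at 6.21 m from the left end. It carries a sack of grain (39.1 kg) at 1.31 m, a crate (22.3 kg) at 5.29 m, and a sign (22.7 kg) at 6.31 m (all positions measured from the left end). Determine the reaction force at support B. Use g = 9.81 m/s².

R_B ≈ 545 N

Sum moments about support A (its reaction then has zero moment arm).
Beam weight: 9.82 × 9.81 = 96.33 N down at 3.335 m → arm 3.335 m, τ = 96.33 × 3.335 = 321.3 N·m clockwise.
Sack of grain: 39.1 × 9.81 = 383.6 N down at 1.31 m → arm 1.31 m, τ = 383.6 × 1.31 = 502.5 N·m clockwise.
Crate: 22.3 × 9.81 = 218.8 N down at 5.29 m → arm 5.29 m, τ = 218.8 × 5.29 = 1157 N·m clockwise.
Sign: 22.7 × 9.81 = 222.7 N down at 6.31 m → arm 6.31 m, τ = 222.7 × 6.31 = 1405 N·m clockwise.
Net load moment about support A = 3386 N·m clockwise.
Reaction R at support B is upward at 6.21 m, arm 6.21 m → moment R × 6.21 counterclockwise.
Setting net torque to zero: R × 6.21 = 3386 → R = 545 N.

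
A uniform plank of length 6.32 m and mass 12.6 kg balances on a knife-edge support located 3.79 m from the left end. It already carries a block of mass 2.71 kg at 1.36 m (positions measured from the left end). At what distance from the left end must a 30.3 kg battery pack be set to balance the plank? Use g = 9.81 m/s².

x ≈ 4.27 m from the left end

About the knife-edge support (at 3.79 m from the left end):
Beam weight: 12.6 × 9.81 = 123.6 N down at 3.16 m → arm 0.63 m, τ = 123.6 × 0.63 = 77.87 N·m counterclockwise.
Block: 2.71 × 9.81 = 26.59 N down at 1.36 m → arm 2.43 m, τ = 26.59 × 2.43 = 64.61 N·m counterclockwise.
Net moment of existing loads = 142.5 N·m counterclockwise.
The battery pack weighs 30.3 × 9.81 = 297.2 N and must supply an equal clockwise moment, so its lever arm about the knife-edge support is 142.5 / 297.2 = 0.479 m.
That puts it at 3.79 + 0.479 = 4.27 m from the left end.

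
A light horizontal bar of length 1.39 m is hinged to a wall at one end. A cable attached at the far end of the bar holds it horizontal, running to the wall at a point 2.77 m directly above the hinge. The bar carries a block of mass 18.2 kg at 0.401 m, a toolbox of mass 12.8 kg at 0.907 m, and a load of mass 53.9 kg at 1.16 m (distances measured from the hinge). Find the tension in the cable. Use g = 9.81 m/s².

Taking torques about the hinge:
Block: 18.2 × 9.81 = 178.5 N down at 0.401 m → arm 0.401 m, τ = 178.5 × 0.401 = 71.58 N·m clockwise.
Toolbox: 12.8 × 9.81 = 125.6 N down at 0.907 m → arm 0.907 m, τ = 125.6 × 0.907 = 113.9 N·m clockwise.
Load: 53.9 × 9.81 = 528.8 N down at 1.16 m → arm 1.16 m, τ = 528.8 × 1.16 = 613.4 N·m clockwise.
Total clockwise load moment = 798.9 N·m.
The cable tension T acts at 1.39 m; only its component perpendicular to the bar, T sinθ, produces torque. sinθ = h/√(h²+d²) = 2.77/√(2.77²+1.39²) = 0.8938.
Balancing moments: T × 1.39 × 0.8938 = 798.9, giving T = 798.9 / 1.242 = 643 N.

T ≈ 643 N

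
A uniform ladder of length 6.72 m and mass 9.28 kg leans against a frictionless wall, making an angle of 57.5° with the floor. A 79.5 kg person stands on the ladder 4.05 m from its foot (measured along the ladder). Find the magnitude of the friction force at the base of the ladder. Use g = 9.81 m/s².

Taking torques about the foot of the ladder:
Ladder weight 9.28×9.81 = 91.04 N acts at 3.36 m along the ladder; its horizontal arm is 3.36·cos57.5° = 1.805 m → τ = 164.3 N·m clockwise.
Person: 79.5×9.81 = 779.9 N at 4.05 m → arm 2.176 m → τ = 1697 N·m clockwise.
Wall normal N acts horizontally at the top; its moment arm is the height L sinθ = 6.72·sin57.5° = 5.668 m, counterclockwise.
Balancing moments: N × 5.668 = 1861, giving N = 328 N.
ΣFx = 0: friction at the foot balances the wall's push, so f = N_wall = 328 N.

f ≈ 328 N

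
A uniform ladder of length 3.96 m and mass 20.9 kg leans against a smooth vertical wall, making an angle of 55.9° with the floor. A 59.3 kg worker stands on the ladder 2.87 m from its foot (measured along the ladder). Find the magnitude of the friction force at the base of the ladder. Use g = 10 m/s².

f ≈ 362 N

About the foot of the ladder:
Ladder weight 20.9×10 = 209 N acts at 1.98 m along the ladder; its horizontal arm is 1.98·cos55.9° = 1.11 m → τ = 232 N·m clockwise.
Worker: 59.3×10 = 593 N at 2.87 m → arm 1.609 m → τ = 954.1 N·m clockwise.
Wall normal N acts horizontally at the top; its moment arm is the height L sinθ = 3.96·sin55.9° = 3.279 m, counterclockwise.
Στ = 0 ⇒ N × 3.279 = 1186 ⇒ N = 362 N.
ΣFx = 0: friction at the foot balances the wall's push, so f = N_wall = 362 N.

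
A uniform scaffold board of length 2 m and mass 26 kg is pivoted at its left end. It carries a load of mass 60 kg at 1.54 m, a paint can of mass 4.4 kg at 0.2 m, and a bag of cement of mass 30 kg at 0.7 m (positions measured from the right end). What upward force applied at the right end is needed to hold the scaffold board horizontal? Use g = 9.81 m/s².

F ≈ 493 N

Taking torques about the left end:
Beam weight: 26 × 9.81 = 255.1 N down at 1 m → arm 1 m, τ = 255.1 × 1 = 255.1 N·m clockwise.
Load: 60 × 9.81 = 588.6 N down at 1.54 m → arm 0.46 m, τ = 588.6 × 0.46 = 270.8 N·m clockwise.
Paint can: 4.4 × 9.81 = 43.16 N down at 0.2 m → arm 1.8 m, τ = 43.16 × 1.8 = 77.69 N·m clockwise.
Bag of cement: 30 × 9.81 = 294.3 N down at 0.7 m → arm 1.3 m, τ = 294.3 × 1.3 = 382.6 N·m clockwise.
Net moment of the loads = 986.2 N·m clockwise.
The upward force F acts at the right end, arm 2 m, giving F × 2 counterclockwise.
Balancing moments: F × 2 = 986.2, giving F = 986.2 / 2 = 493 N.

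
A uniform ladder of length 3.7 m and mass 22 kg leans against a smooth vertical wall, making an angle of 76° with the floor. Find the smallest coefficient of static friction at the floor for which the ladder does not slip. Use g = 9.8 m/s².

μ_min ≈ 0.125

About the foot of the ladder:
Ladder weight 22×9.8 = 215.6 N acts at 1.85 m along the ladder; its horizontal arm is 1.85·cos76° = 0.4476 m → τ = 96.5 N·m clockwise.
Wall normal N acts horizontally at the top; its moment arm is the height L sinθ = 3.7·sin76° = 3.59 m, counterclockwise.
Setting net torque to zero: N × 3.59 = 96.5 → N = 26.88 N.
ΣFx = 0 ⇒ f = N_wall = 26.88 N. ΣFy = 0 ⇒ N_floor = 215.6 N.
μ_min = f / N_floor = 26.88 / 215.6 = 0.125.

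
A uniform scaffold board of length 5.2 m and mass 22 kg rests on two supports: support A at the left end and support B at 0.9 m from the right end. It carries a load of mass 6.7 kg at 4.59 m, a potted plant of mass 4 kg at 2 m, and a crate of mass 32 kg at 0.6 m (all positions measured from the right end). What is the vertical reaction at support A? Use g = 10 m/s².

Taking torques about support B:
Beam weight: 22 × 10 = 220 N down at 2.6 m → arm 1.7 m, τ = 220 × 1.7 = 374 N·m counterclockwise.
Load: 6.7 × 10 = 67 N down at 4.59 m → arm 3.69 m, τ = 67 × 3.69 = 247.2 N·m counterclockwise.
Potted plant: 4 × 10 = 40 N down at 2 m → arm 1.1 m, τ = 40 × 1.1 = 44 N·m counterclockwise.
Crate: 32 × 10 = 320 N down at 0.6 m → arm 0.3 m, τ = 320 × 0.3 = 96 N·m clockwise.
Net load moment about support B = 569.2 N·m counterclockwise.
Reaction R at support A is upward at 5.2 m, arm 4.3 m → moment R × 4.3 clockwise.
Στ = 0 ⇒ R × 4.3 = 569.2 ⇒ R = 132 N.

R_A ≈ 132 N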